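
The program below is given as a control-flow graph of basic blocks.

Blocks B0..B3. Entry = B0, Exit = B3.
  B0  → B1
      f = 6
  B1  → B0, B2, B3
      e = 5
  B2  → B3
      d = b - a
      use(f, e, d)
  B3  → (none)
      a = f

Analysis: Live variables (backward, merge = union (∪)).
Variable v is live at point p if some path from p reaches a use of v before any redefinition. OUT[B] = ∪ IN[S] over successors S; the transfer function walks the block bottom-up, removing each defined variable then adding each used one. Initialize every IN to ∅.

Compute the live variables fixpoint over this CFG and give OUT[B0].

Per-block solution:
  B0:   IN={a, b}   OUT={a, b, f}
  B1:   IN={a, b, f}   OUT={a, b, e, f}
  B2:   IN={a, b, e, f}   OUT={f}
  B3:   IN={f}   OUT={}

Merge at B0: OUT[B0] = IN[B1] = {a, b, f}

Answer: {a, b, f}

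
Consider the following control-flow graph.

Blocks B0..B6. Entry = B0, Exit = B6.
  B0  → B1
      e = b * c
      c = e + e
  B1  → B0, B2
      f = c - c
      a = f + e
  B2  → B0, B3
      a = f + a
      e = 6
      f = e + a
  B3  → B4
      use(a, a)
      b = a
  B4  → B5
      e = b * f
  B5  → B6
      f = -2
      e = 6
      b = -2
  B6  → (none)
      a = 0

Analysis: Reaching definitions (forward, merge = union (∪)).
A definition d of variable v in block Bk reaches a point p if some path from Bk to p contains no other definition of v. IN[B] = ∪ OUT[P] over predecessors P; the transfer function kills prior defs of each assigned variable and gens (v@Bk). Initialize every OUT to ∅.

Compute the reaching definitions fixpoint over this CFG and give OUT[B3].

Answer: {a@B2, b@B3, c@B0, e@B2, f@B2}

Working:
Per-block solution:
  B0: | IN={a@B1, a@B2, c@B0, e@B0, e@B2, f@B1, f@B2} | OUT={a@B1, a@B2, c@B0, e@B0, f@B1, f@B2}
  B1: | IN={a@B1, a@B2, c@B0, e@B0, f@B1, f@B2} | OUT={a@B1, c@B0, e@B0, f@B1}
  B2: | IN={a@B1, c@B0, e@B0, f@B1} | OUT={a@B2, c@B0, e@B2, f@B2}
  B3: | IN={a@B2, c@B0, e@B2, f@B2} | OUT={a@B2, b@B3, c@B0, e@B2, f@B2}
  B4: | IN={a@B2, b@B3, c@B0, e@B2, f@B2} | OUT={a@B2, b@B3, c@B0, e@B4, f@B2}
  B5: | IN={a@B2, b@B3, c@B0, e@B4, f@B2} | OUT={a@B2, b@B5, c@B0, e@B5, f@B5}
  B6: | IN={a@B2, b@B5, c@B0, e@B5, f@B5} | OUT={a@B6, b@B5, c@B0, e@B5, f@B5}

Merge at B3: IN[B3] = OUT[B2] = {a@B2, c@B0, e@B2, f@B2}
Applying B3's transfer function to that IN value gives OUT[B3] (row B3 above).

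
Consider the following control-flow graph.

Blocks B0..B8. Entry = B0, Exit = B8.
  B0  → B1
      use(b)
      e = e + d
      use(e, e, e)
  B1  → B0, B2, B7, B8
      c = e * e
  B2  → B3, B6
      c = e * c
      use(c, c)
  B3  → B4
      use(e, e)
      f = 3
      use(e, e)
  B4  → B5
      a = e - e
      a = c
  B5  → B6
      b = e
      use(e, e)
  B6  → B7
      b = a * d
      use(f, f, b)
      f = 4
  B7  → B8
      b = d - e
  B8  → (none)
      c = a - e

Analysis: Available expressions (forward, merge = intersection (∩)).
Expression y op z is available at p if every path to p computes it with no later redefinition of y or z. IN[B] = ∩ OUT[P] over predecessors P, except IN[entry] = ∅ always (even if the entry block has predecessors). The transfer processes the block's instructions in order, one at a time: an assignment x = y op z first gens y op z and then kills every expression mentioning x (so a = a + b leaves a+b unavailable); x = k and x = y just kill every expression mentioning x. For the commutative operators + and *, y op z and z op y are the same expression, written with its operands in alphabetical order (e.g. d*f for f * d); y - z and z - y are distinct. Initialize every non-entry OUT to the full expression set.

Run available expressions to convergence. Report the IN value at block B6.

Answer: {e*e}

Derivation:
Per-block solution:
  B0:  IN={}  OUT={}
  B1:  IN={}  OUT={e*e}
  B2:  IN={e*e}  OUT={e*e}
  B3:  IN={e*e}  OUT={e*e}
  B4:  IN={e*e}  OUT={e*e, e-e}
  B5:  IN={e*e, e-e}  OUT={e*e, e-e}
  B6:  IN={e*e}  OUT={a*d, e*e}
  B7:  IN={e*e}  OUT={d-e, e*e}
  B8:  IN={e*e}  OUT={a-e, e*e}

Merge at B6: IN[B6] = OUT[B2] ∩ OUT[B5] = {e*e}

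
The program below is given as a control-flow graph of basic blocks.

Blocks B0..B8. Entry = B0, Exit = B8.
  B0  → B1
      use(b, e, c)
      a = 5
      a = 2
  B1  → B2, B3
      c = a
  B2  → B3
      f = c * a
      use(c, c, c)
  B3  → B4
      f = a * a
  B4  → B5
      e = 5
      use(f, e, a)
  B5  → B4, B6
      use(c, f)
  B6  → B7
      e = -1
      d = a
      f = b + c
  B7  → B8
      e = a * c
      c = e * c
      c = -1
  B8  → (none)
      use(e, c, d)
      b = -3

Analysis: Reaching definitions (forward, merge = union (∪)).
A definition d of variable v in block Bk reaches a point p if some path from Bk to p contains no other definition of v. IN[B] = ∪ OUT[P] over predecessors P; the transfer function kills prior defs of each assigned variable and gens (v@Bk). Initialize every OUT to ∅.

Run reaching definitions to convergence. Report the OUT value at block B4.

Fixpoint table:
  B0:  IN={}  OUT={a@B0}
  B1:  IN={a@B0}  OUT={a@B0, c@B1}
  B2:  IN={a@B0, c@B1}  OUT={a@B0, c@B1, f@B2}
  B3:  IN={a@B0, c@B1, f@B2}  OUT={a@B0, c@B1, f@B3}
  B4:  IN={a@B0, c@B1, e@B4, f@B3}  OUT={a@B0, c@B1, e@B4, f@B3}
  B5:  IN={a@B0, c@B1, e@B4, f@B3}  OUT={a@B0, c@B1, e@B4, f@B3}
  B6:  IN={a@B0, c@B1, e@B4, f@B3}  OUT={a@B0, c@B1, d@B6, e@B6, f@B6}
  B7:  IN={a@B0, c@B1, d@B6, e@B6, f@B6}  OUT={a@B0, c@B7, d@B6, e@B7, f@B6}
  B8:  IN={a@B0, c@B7, d@B6, e@B7, f@B6}  OUT={a@B0, b@B8, c@B7, d@B6, e@B7, f@B6}

Merge at B4: IN[B4] = OUT[B3] ⊔ OUT[B5] = {a@B0, c@B1, e@B4, f@B3}
Applying B4's transfer function to that IN value gives OUT[B4] (row B4 above).

Answer: {a@B0, c@B1, e@B4, f@B3}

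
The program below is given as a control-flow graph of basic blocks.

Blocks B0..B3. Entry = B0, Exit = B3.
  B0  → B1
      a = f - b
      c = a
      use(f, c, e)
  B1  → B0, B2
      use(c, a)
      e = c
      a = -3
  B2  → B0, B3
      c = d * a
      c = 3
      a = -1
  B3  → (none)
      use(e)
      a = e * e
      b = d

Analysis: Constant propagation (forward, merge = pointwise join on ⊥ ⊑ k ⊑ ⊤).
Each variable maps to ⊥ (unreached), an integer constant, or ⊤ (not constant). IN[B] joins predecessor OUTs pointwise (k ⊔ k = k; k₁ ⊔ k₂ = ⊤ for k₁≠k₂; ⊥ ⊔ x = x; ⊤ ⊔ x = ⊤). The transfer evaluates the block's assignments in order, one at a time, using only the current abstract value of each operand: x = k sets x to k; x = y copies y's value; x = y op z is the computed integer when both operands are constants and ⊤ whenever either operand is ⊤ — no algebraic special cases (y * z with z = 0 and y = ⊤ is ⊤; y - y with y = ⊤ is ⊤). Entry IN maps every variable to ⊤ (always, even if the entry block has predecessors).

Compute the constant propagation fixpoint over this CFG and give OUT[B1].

Converged values:
  B0:  IN=(all ⊤)  OUT=(all ⊤)
  B1:  IN=(all ⊤)  OUT={a:-3; rest ⊤}
  B2:  IN={a:-3; rest ⊤}  OUT={a:-1, c:3; rest ⊤}
  B3:  IN={a:-1, c:3; rest ⊤}  OUT={c:3; rest ⊤}

Merge at B1: IN[B1] = OUT[B0] = {a: ⊤, b: ⊤, c: ⊤, d: ⊤, e: ⊤, f: ⊤}
Applying B1's transfer function to that IN value gives OUT[B1] (row B1 above).

Answer: {a: -3, b: ⊤, c: ⊤, d: ⊤, e: ⊤, f: ⊤}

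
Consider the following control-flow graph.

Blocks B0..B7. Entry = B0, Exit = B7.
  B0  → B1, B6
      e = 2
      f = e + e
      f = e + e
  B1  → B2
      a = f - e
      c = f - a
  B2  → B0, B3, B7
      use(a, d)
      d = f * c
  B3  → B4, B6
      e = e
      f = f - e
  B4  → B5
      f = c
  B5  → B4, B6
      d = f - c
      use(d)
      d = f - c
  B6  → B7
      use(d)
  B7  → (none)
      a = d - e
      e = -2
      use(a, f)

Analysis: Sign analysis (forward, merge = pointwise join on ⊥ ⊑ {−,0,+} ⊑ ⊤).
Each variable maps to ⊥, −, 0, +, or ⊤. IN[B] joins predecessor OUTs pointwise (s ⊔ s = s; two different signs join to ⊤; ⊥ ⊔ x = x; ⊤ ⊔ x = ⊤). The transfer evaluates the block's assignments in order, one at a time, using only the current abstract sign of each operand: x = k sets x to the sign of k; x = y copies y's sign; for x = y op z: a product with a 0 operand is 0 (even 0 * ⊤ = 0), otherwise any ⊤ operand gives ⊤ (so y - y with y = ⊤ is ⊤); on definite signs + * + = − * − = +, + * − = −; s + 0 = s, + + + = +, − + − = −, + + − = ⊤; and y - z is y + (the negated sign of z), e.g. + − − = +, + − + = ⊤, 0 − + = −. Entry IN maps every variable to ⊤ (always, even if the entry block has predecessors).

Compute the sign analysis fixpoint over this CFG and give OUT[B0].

Answer: {a: ⊤, b: ⊤, c: ⊤, d: ⊤, e: +, f: +}

Derivation:
Fixpoint table:
  B0: | IN=(all ⊤) | OUT={e:+, f:+; rest ⊤}
  B1: | IN={e:+, f:+; rest ⊤} | OUT={e:+, f:+; rest ⊤}
  B2: | IN={e:+, f:+; rest ⊤} | OUT={e:+, f:+; rest ⊤}
  B3: | IN={e:+, f:+; rest ⊤} | OUT={e:+; rest ⊤}
  B4: | IN={e:+; rest ⊤} | OUT={e:+; rest ⊤}
  B5: | IN={e:+; rest ⊤} | OUT={e:+; rest ⊤}
  B6: | IN={e:+; rest ⊤} | OUT={e:+; rest ⊤}
  B7: | IN={e:+; rest ⊤} | OUT={e:-; rest ⊤}

Merge at B0 (entry node, so the boundary value (all ⊤) is joined with the incoming edge(s)): IN[B0] = (all ⊤) ⊔ OUT[B2] = {a: ⊤, b: ⊤, c: ⊤, d: ⊤, e: ⊤, f: ⊤}
Applying B0's transfer function to that IN value gives OUT[B0] (row B0 above).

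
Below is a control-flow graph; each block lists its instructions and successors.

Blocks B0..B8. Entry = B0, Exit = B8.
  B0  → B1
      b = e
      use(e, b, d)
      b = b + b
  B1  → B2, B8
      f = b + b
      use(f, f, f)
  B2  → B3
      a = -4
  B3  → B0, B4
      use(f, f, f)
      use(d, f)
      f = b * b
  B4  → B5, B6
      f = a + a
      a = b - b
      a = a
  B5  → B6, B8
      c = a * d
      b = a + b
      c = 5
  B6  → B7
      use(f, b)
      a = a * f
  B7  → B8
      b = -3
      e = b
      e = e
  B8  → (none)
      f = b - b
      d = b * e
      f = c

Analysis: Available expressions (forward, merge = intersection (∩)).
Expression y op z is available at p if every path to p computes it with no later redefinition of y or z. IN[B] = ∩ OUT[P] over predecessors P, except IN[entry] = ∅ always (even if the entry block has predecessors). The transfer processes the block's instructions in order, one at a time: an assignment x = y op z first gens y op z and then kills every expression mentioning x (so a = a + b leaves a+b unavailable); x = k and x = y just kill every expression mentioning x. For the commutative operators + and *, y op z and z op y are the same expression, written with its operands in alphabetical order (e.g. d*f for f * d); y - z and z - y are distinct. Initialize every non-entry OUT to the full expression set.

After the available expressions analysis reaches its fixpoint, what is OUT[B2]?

Answer: {b+b}

Trace:
Fixpoint table:
  B0:   IN={}   OUT={}
  B1:   IN={}   OUT={b+b}
  B2:   IN={b+b}   OUT={b+b}
  B3:   IN={b+b}   OUT={b*b, b+b}
  B4:   IN={b*b, b+b}   OUT={b*b, b+b, b-b}
  B5:   IN={b*b, b+b, b-b}   OUT={a*d}
  B6:   IN={}   OUT={}
  B7:   IN={}   OUT={}
  B8:   IN={}   OUT={b*e, b-b}

Merge at B2: IN[B2] = OUT[B1] = {b+b}
Applying B2's transfer function to that IN value gives OUT[B2] (row B2 above).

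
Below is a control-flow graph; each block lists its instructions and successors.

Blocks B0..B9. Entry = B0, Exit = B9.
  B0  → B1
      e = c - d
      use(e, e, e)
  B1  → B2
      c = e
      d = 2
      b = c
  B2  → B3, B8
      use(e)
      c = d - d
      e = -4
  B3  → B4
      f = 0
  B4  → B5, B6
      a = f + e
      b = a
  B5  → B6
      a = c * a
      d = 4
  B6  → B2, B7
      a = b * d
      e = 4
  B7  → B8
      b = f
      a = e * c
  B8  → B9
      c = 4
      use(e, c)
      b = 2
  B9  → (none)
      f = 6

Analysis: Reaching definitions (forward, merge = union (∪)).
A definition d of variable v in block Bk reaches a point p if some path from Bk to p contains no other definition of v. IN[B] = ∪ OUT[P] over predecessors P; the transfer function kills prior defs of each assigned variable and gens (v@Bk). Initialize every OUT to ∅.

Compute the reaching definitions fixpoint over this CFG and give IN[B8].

Answer: {a@B6, a@B7, b@B1, b@B4, b@B7, c@B2, d@B1, d@B5, e@B2, e@B6, f@B3}

Working:
Fixpoint table:
  B0:  IN={}  OUT={e@B0}
  B1:  IN={e@B0}  OUT={b@B1, c@B1, d@B1, e@B0}
  B2:  IN={a@B6, b@B1, b@B4, c@B1, c@B2, d@B1, d@B5, e@B0, e@B6, f@B3}  OUT={a@B6, b@B1, b@B4, c@B2, d@B1, d@B5, e@B2, f@B3}
  B3:  IN={a@B6, b@B1, b@B4, c@B2, d@B1, d@B5, e@B2, f@B3}  OUT={a@B6, b@B1, b@B4, c@B2, d@B1, d@B5, e@B2, f@B3}
  B4:  IN={a@B6, b@B1, b@B4, c@B2, d@B1, d@B5, e@B2, f@B3}  OUT={a@B4, b@B4, c@B2, d@B1, d@B5, e@B2, f@B3}
  B5:  IN={a@B4, b@B4, c@B2, d@B1, d@B5, e@B2, f@B3}  OUT={a@B5, b@B4, c@B2, d@B5, e@B2, f@B3}
  B6:  IN={a@B4, a@B5, b@B4, c@B2, d@B1, d@B5, e@B2, f@B3}  OUT={a@B6, b@B4, c@B2, d@B1, d@B5, e@B6, f@B3}
  B7:  IN={a@B6, b@B4, c@B2, d@B1, d@B5, e@B6, f@B3}  OUT={a@B7, b@B7, c@B2, d@B1, d@B5, e@B6, f@B3}
  B8:  IN={a@B6, a@B7, b@B1, b@B4, b@B7, c@B2, d@B1, d@B5, e@B2, e@B6, f@B3}  OUT={a@B6, a@B7, b@B8, c@B8, d@B1, d@B5, e@B2, e@B6, f@B3}
  B9:  IN={a@B6, a@B7, b@B8, c@B8, d@B1, d@B5, e@B2, e@B6, f@B3}  OUT={a@B6, a@B7, b@B8, c@B8, d@B1, d@B5, e@B2, e@B6, f@B9}

Merge at B8: IN[B8] = OUT[B2] ⊔ OUT[B7] = {a@B6, a@B7, b@B1, b@B4, b@B7, c@B2, d@B1, d@B5, e@B2, e@B6, f@B3}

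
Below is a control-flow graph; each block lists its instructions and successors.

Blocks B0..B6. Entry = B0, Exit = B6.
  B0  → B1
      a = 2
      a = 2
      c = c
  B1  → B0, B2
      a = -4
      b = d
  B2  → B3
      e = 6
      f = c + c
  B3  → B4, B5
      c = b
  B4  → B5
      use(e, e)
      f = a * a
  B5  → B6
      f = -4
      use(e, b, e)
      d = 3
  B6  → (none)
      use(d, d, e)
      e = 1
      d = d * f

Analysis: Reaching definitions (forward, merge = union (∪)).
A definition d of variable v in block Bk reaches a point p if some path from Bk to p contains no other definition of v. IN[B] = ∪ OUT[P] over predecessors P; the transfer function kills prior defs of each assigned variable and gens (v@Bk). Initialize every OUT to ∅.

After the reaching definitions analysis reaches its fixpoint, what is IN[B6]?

Answer: {a@B1, b@B1, c@B3, d@B5, e@B2, f@B5}

Trace:
Fixpoint table:
  B0: | IN={a@B1, b@B1, c@B0} | OUT={a@B0, b@B1, c@B0}
  B1: | IN={a@B0, b@B1, c@B0} | OUT={a@B1, b@B1, c@B0}
  B2: | IN={a@B1, b@B1, c@B0} | OUT={a@B1, b@B1, c@B0, e@B2, f@B2}
  B3: | IN={a@B1, b@B1, c@B0, e@B2, f@B2} | OUT={a@B1, b@B1, c@B3, e@B2, f@B2}
  B4: | IN={a@B1, b@B1, c@B3, e@B2, f@B2} | OUT={a@B1, b@B1, c@B3, e@B2, f@B4}
  B5: | IN={a@B1, b@B1, c@B3, e@B2, f@B2, f@B4} | OUT={a@B1, b@B1, c@B3, d@B5, e@B2, f@B5}
  B6: | IN={a@B1, b@B1, c@B3, d@B5, e@B2, f@B5} | OUT={a@B1, b@B1, c@B3, d@B6, e@B6, f@B5}

Merge at B6: IN[B6] = OUT[B5] = {a@B1, b@B1, c@B3, d@B5, e@B2, f@B5}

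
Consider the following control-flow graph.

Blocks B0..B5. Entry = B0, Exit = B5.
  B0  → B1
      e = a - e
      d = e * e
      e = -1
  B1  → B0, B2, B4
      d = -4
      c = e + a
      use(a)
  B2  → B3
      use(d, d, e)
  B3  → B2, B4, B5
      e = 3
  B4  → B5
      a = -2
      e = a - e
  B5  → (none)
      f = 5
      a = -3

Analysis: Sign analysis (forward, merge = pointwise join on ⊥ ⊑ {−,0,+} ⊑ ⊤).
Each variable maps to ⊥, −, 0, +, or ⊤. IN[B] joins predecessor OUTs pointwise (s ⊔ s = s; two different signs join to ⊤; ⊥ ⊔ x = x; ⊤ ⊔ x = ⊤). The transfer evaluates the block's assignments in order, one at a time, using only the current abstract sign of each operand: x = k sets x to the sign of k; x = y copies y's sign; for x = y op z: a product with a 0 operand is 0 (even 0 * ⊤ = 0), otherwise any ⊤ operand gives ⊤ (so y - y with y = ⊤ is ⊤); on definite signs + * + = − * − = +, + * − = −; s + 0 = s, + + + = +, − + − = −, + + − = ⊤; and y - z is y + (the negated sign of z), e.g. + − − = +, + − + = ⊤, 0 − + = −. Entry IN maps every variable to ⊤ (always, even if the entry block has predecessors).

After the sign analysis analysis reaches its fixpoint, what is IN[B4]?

Answer: {a: ⊤, b: ⊤, c: ⊤, d: -, e: ⊤, f: ⊤}

Trace:
Converged values:
  B0:   IN=(all ⊤)   OUT={e:-; rest ⊤}
  B1:   IN={e:-; rest ⊤}   OUT={d:-, e:-; rest ⊤}
  B2:   IN={d:-; rest ⊤}   OUT={d:-; rest ⊤}
  B3:   IN={d:-; rest ⊤}   OUT={d:-, e:+; rest ⊤}
  B4:   IN={d:-; rest ⊤}   OUT={a:-, d:-; rest ⊤}
  B5:   IN={d:-; rest ⊤}   OUT={a:-, d:-, f:+; rest ⊤}

Merge at B4: IN[B4] = OUT[B1] ⊔ OUT[B3] = {a: ⊤, b: ⊤, c: ⊤, d: -, e: ⊤, f: ⊤}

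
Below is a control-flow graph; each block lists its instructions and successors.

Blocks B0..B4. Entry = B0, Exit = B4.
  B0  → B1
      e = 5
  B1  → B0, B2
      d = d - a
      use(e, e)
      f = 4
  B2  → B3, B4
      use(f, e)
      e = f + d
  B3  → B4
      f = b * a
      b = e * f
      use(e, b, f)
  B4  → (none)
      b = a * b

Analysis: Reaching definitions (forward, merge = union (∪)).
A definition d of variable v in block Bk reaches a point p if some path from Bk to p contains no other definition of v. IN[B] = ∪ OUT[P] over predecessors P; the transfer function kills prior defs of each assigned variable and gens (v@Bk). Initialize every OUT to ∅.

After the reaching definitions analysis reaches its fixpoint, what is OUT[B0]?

Fixpoint table:
  B0:  IN={d@B1, e@B0, f@B1}  OUT={d@B1, e@B0, f@B1}
  B1:  IN={d@B1, e@B0, f@B1}  OUT={d@B1, e@B0, f@B1}
  B2:  IN={d@B1, e@B0, f@B1}  OUT={d@B1, e@B2, f@B1}
  B3:  IN={d@B1, e@B2, f@B1}  OUT={b@B3, d@B1, e@B2, f@B3}
  B4:  IN={b@B3, d@B1, e@B2, f@B1, f@B3}  OUT={b@B4, d@B1, e@B2, f@B1, f@B3}

Merge at B0 (entry node, so the boundary value {} is joined with the incoming edge(s)): IN[B0] = {} ⊔ OUT[B1] = {d@B1, e@B0, f@B1}
Applying B0's transfer function to that IN value gives OUT[B0] (row B0 above).

Answer: {d@B1, e@B0, f@B1}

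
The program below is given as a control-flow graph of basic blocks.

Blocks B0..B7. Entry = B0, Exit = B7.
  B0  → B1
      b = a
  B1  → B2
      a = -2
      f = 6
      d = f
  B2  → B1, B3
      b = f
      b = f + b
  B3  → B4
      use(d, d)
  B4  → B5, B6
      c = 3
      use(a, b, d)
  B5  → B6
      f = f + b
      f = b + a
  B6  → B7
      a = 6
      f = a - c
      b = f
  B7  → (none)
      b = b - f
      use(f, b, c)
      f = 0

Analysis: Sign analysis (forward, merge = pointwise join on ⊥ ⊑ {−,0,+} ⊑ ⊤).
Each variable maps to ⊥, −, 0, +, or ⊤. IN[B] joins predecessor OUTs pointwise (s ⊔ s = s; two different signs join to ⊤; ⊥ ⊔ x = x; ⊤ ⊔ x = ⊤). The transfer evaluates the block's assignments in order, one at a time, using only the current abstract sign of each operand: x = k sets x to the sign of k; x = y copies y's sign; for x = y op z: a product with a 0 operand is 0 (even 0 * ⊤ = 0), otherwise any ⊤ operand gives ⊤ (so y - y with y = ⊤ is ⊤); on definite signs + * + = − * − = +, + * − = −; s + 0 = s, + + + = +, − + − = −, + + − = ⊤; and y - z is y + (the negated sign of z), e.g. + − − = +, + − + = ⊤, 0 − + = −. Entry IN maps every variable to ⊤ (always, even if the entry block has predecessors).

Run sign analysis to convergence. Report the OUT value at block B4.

Per-block solution:
  B0:  IN=(all ⊤)  OUT=(all ⊤)
  B1:  IN=(all ⊤)  OUT={a:-, d:+, f:+; rest ⊤}
  B2:  IN={a:-, d:+, f:+; rest ⊤}  OUT={a:-, b:+, d:+, f:+; rest ⊤}
  B3:  IN={a:-, b:+, d:+, f:+; rest ⊤}  OUT={a:-, b:+, d:+, f:+; rest ⊤}
  B4:  IN={a:-, b:+, d:+, f:+; rest ⊤}  OUT={a:-, b:+, c:+, d:+, f:+; rest ⊤}
  B5:  IN={a:-, b:+, c:+, d:+, f:+; rest ⊤}  OUT={a:-, b:+, c:+, d:+; rest ⊤}
  B6:  IN={a:-, b:+, c:+, d:+; rest ⊤}  OUT={a:+, c:+, d:+; rest ⊤}
  B7:  IN={a:+, c:+, d:+; rest ⊤}  OUT={a:+, c:+, d:+, f:0; rest ⊤}

Merge at B4: IN[B4] = OUT[B3] = {a: -, b: +, c: ⊤, d: +, e: ⊤, f: +}
Applying B4's transfer function to that IN value gives OUT[B4] (row B4 above).

Answer: {a: -, b: +, c: +, d: +, e: ⊤, f: +}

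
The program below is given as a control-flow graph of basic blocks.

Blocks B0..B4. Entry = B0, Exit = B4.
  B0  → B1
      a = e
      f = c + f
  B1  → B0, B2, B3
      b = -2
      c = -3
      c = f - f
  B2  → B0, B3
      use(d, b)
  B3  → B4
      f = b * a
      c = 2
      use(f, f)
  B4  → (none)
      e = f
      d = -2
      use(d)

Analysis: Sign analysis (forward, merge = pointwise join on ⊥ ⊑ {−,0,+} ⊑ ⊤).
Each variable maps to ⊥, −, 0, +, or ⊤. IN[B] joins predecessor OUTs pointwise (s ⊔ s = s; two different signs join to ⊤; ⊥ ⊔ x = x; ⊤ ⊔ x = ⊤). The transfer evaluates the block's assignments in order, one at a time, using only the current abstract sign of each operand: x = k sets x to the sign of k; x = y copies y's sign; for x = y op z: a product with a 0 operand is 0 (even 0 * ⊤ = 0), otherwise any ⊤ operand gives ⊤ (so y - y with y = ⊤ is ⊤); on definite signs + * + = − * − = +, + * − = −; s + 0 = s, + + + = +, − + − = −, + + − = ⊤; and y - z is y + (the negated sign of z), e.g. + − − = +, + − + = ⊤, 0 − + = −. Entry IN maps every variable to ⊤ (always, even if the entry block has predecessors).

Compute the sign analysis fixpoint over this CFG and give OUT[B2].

Fixpoint table:
  B0:  IN=(all ⊤)  OUT=(all ⊤)
  B1:  IN=(all ⊤)  OUT={b:-; rest ⊤}
  B2:  IN={b:-; rest ⊤}  OUT={b:-; rest ⊤}
  B3:  IN={b:-; rest ⊤}  OUT={b:-, c:+; rest ⊤}
  B4:  IN={b:-, c:+; rest ⊤}  OUT={b:-, c:+, d:-; rest ⊤}

Merge at B2: IN[B2] = OUT[B1] = {a: ⊤, b: -, c: ⊤, d: ⊤, e: ⊤, f: ⊤}
Applying B2's transfer function to that IN value gives OUT[B2] (row B2 above).

Answer: {a: ⊤, b: -, c: ⊤, d: ⊤, e: ⊤, f: ⊤}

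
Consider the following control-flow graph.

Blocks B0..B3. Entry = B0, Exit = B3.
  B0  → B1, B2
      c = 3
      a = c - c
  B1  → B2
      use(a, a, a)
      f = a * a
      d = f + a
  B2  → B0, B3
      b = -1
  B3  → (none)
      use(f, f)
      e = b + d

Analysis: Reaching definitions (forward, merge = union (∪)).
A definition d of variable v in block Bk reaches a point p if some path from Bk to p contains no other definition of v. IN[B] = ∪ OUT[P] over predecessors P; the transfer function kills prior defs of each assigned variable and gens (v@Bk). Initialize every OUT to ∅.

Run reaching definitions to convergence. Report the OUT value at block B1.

Answer: {a@B0, b@B2, c@B0, d@B1, f@B1}

Derivation:
Converged values:
  B0: | IN={a@B0, b@B2, c@B0, d@B1, f@B1} | OUT={a@B0, b@B2, c@B0, d@B1, f@B1}
  B1: | IN={a@B0, b@B2, c@B0, d@B1, f@B1} | OUT={a@B0, b@B2, c@B0, d@B1, f@B1}
  B2: | IN={a@B0, b@B2, c@B0, d@B1, f@B1} | OUT={a@B0, b@B2, c@B0, d@B1, f@B1}
  B3: | IN={a@B0, b@B2, c@B0, d@B1, f@B1} | OUT={a@B0, b@B2, c@B0, d@B1, e@B3, f@B1}

Merge at B1: IN[B1] = OUT[B0] = {a@B0, b@B2, c@B0, d@B1, f@B1}
Applying B1's transfer function to that IN value gives OUT[B1] (row B1 above).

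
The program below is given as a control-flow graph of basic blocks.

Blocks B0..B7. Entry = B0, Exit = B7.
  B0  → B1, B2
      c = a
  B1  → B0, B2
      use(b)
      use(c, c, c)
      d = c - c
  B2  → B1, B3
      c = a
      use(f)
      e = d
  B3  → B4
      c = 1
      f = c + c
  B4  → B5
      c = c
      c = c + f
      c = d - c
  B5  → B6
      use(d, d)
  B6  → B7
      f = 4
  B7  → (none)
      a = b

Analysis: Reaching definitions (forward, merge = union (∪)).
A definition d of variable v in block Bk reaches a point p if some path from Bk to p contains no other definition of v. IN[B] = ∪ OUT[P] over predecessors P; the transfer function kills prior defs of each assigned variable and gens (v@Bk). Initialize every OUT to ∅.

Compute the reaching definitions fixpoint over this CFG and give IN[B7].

Converged values:
  B0: | IN={c@B0, c@B2, d@B1, e@B2} | OUT={c@B0, d@B1, e@B2}
  B1: | IN={c@B0, c@B2, d@B1, e@B2} | OUT={c@B0, c@B2, d@B1, e@B2}
  B2: | IN={c@B0, c@B2, d@B1, e@B2} | OUT={c@B2, d@B1, e@B2}
  B3: | IN={c@B2, d@B1, e@B2} | OUT={c@B3, d@B1, e@B2, f@B3}
  B4: | IN={c@B3, d@B1, e@B2, f@B3} | OUT={c@B4, d@B1, e@B2, f@B3}
  B5: | IN={c@B4, d@B1, e@B2, f@B3} | OUT={c@B4, d@B1, e@B2, f@B3}
  B6: | IN={c@B4, d@B1, e@B2, f@B3} | OUT={c@B4, d@B1, e@B2, f@B6}
  B7: | IN={c@B4, d@B1, e@B2, f@B6} | OUT={a@B7, c@B4, d@B1, e@B2, f@B6}

Merge at B7: IN[B7] = OUT[B6] = {c@B4, d@B1, e@B2, f@B6}

Answer: {c@B4, d@B1, e@B2, f@B6}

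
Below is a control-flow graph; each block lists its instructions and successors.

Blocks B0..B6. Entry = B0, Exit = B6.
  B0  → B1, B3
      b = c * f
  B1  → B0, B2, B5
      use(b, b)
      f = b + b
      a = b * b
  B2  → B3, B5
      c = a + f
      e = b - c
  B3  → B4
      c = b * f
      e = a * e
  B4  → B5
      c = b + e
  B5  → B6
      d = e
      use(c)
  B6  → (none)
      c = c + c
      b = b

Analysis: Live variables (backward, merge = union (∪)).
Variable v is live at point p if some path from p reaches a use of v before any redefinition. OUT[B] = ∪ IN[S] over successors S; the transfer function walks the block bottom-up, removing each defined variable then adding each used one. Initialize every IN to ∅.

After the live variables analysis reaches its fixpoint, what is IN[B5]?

Per-block solution:
  B0:   IN={a, c, e, f}   OUT={a, b, c, e, f}
  B1:   IN={b, c, e}   OUT={a, b, c, e, f}
  B2:   IN={a, b, f}   OUT={a, b, c, e, f}
  B3:   IN={a, b, e, f}   OUT={b, e}
  B4:   IN={b, e}   OUT={b, c, e}
  B5:   IN={b, c, e}   OUT={b, c}
  B6:   IN={b, c}   OUT={}

Merge at B5: OUT[B5] = IN[B6] = {b, c}
Applying B5's transfer function to that OUT value gives IN[B5] (row B5 above).

Answer: {b, c, e}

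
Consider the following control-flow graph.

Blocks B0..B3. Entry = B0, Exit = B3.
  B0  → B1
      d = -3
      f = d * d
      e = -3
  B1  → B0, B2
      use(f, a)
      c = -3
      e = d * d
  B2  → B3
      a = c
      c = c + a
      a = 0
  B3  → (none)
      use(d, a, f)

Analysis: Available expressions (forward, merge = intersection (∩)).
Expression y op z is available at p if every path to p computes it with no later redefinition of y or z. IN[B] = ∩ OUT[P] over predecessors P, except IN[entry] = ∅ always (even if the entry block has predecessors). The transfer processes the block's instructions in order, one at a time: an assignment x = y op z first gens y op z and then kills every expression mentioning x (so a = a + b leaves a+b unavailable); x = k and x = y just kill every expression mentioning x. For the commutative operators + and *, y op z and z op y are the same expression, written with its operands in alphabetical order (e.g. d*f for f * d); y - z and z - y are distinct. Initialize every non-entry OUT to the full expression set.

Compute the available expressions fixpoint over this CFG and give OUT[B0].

Converged values:
  B0: | IN={} | OUT={d*d}
  B1: | IN={d*d} | OUT={d*d}
  B2: | IN={d*d} | OUT={d*d}
  B3: | IN={d*d} | OUT={d*d}

Merge at B0 (entry node, so the boundary value {} is joined with the incoming edge(s)): IN[B0] = {} ∩ OUT[B1] = {}
Applying B0's transfer function to that IN value gives OUT[B0] (row B0 above).

Answer: {d*d}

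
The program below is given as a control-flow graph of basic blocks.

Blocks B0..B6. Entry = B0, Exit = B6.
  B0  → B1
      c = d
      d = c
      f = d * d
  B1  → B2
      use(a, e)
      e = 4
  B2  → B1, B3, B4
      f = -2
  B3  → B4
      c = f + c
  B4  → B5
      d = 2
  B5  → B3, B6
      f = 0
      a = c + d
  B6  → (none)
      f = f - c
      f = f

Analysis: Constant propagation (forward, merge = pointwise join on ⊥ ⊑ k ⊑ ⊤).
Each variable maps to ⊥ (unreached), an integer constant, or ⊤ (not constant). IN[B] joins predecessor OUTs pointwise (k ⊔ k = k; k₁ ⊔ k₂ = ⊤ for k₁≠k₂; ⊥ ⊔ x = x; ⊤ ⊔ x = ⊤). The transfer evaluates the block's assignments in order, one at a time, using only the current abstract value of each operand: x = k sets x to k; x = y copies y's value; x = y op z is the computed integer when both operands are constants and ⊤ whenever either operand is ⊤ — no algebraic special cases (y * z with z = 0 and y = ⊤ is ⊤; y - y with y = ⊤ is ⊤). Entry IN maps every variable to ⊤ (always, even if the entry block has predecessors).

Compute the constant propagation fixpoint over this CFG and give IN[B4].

Answer: {a: ⊤, b: ⊤, c: ⊤, d: ⊤, e: 4, f: ⊤}

Trace:
Converged values:
  B0:   IN=(all ⊤)   OUT=(all ⊤)
  B1:   IN=(all ⊤)   OUT={e:4; rest ⊤}
  B2:   IN={e:4; rest ⊤}   OUT={e:4, f:-2; rest ⊤}
  B3:   IN={e:4; rest ⊤}   OUT={e:4; rest ⊤}
  B4:   IN={e:4; rest ⊤}   OUT={d:2, e:4; rest ⊤}
  B5:   IN={d:2, e:4; rest ⊤}   OUT={d:2, e:4, f:0; rest ⊤}
  B6:   IN={d:2, e:4, f:0; rest ⊤}   OUT={d:2, e:4; rest ⊤}

Merge at B4: IN[B4] = OUT[B2] ⊔ OUT[B3] = {a: ⊤, b: ⊤, c: ⊤, d: ⊤, e: 4, f: ⊤}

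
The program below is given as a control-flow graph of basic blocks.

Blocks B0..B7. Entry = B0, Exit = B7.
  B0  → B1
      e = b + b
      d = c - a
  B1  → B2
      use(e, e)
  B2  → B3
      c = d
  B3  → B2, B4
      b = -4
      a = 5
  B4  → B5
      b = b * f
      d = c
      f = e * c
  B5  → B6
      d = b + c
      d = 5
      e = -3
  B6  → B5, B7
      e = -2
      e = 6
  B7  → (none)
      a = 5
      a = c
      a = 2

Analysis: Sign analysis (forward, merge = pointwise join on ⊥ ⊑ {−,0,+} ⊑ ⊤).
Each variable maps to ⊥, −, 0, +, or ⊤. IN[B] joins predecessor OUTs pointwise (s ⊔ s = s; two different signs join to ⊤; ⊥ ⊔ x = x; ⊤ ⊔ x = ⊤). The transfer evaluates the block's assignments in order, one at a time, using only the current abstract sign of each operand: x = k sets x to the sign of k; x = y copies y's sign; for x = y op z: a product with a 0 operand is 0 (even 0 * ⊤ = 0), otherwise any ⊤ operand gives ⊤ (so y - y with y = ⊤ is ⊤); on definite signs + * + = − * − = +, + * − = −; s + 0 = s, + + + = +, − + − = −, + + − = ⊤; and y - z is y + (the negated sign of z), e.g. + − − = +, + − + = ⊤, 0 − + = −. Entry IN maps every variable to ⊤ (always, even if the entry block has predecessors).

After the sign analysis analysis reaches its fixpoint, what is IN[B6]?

Fixpoint table:
  B0: | IN=(all ⊤) | OUT=(all ⊤)
  B1: | IN=(all ⊤) | OUT=(all ⊤)
  B2: | IN=(all ⊤) | OUT=(all ⊤)
  B3: | IN=(all ⊤) | OUT={a:+, b:-; rest ⊤}
  B4: | IN={a:+, b:-; rest ⊤} | OUT={a:+; rest ⊤}
  B5: | IN={a:+; rest ⊤} | OUT={a:+, d:+, e:-; rest ⊤}
  B6: | IN={a:+, d:+, e:-; rest ⊤} | OUT={a:+, d:+, e:+; rest ⊤}
  B7: | IN={a:+, d:+, e:+; rest ⊤} | OUT={a:+, d:+, e:+; rest ⊤}

Merge at B6: IN[B6] = OUT[B5] = {a: +, b: ⊤, c: ⊤, d: +, e: -, f: ⊤}

Answer: {a: +, b: ⊤, c: ⊤, d: +, e: -, f: ⊤}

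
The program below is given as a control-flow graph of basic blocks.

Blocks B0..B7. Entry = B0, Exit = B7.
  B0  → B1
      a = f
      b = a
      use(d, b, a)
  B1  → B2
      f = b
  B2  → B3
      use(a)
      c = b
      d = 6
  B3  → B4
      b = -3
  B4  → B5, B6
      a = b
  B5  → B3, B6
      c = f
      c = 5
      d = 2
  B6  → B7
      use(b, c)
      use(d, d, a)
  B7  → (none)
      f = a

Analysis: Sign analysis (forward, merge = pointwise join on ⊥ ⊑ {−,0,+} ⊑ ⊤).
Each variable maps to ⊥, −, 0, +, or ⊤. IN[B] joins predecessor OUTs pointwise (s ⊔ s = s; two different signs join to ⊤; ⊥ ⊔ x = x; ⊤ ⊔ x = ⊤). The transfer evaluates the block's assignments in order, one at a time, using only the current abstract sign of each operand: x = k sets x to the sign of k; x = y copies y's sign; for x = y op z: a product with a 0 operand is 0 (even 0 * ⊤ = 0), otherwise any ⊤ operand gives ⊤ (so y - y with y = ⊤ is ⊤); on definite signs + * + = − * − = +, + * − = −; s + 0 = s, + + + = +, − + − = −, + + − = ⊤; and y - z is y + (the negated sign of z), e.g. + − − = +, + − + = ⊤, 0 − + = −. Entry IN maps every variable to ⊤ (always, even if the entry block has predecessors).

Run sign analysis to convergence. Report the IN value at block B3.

Answer: {a: ⊤, b: ⊤, c: ⊤, d: +, e: ⊤, f: ⊤}

Trace:
Fixpoint table:
  B0:   IN=(all ⊤)   OUT=(all ⊤)
  B1:   IN=(all ⊤)   OUT=(all ⊤)
  B2:   IN=(all ⊤)   OUT={d:+; rest ⊤}
  B3:   IN={d:+; rest ⊤}   OUT={b:-, d:+; rest ⊤}
  B4:   IN={b:-, d:+; rest ⊤}   OUT={a:-, b:-, d:+; rest ⊤}
  B5:   IN={a:-, b:-, d:+; rest ⊤}   OUT={a:-, b:-, c:+, d:+; rest ⊤}
  B6:   IN={a:-, b:-, d:+; rest ⊤}   OUT={a:-, b:-, d:+; rest ⊤}
  B7:   IN={a:-, b:-, d:+; rest ⊤}   OUT={a:-, b:-, d:+, f:-; rest ⊤}

Merge at B3: IN[B3] = OUT[B2] ⊔ OUT[B5] = {a: ⊤, b: ⊤, c: ⊤, d: +, e: ⊤, f: ⊤}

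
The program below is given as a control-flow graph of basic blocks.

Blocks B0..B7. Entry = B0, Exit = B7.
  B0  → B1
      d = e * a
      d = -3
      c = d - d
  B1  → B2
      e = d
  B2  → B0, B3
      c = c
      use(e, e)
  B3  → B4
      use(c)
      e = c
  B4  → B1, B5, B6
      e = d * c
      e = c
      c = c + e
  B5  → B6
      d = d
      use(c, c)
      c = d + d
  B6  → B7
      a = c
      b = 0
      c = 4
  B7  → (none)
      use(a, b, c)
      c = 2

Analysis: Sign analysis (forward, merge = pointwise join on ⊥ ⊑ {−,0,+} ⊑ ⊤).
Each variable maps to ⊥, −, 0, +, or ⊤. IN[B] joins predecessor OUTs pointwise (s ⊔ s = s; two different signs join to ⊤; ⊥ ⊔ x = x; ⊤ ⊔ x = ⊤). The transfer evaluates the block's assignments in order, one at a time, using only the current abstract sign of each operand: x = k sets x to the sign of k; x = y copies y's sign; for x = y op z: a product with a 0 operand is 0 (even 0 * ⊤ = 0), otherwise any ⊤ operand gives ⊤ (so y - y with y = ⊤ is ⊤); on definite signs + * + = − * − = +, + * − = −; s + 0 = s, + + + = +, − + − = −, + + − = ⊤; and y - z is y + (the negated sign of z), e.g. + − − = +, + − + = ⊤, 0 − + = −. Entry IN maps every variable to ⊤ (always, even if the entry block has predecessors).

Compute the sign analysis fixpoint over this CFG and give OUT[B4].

Answer: {a: ⊤, b: ⊤, c: ⊤, d: -, e: ⊤, f: ⊤}

Trace:
Per-block solution:
  B0:  IN=(all ⊤)  OUT={d:-; rest ⊤}
  B1:  IN={d:-; rest ⊤}  OUT={d:-, e:-; rest ⊤}
  B2:  IN={d:-, e:-; rest ⊤}  OUT={d:-, e:-; rest ⊤}
  B3:  IN={d:-, e:-; rest ⊤}  OUT={d:-; rest ⊤}
  B4:  IN={d:-; rest ⊤}  OUT={d:-; rest ⊤}
  B5:  IN={d:-; rest ⊤}  OUT={c:-, d:-; rest ⊤}
  B6:  IN={d:-; rest ⊤}  OUT={b:0, c:+, d:-; rest ⊤}
  B7:  IN={b:0, c:+, d:-; rest ⊤}  OUT={b:0, c:+, d:-; rest ⊤}

Merge at B4: IN[B4] = OUT[B3] = {a: ⊤, b: ⊤, c: ⊤, d: -, e: ⊤, f: ⊤}
Applying B4's transfer function to that IN value gives OUT[B4] (row B4 above).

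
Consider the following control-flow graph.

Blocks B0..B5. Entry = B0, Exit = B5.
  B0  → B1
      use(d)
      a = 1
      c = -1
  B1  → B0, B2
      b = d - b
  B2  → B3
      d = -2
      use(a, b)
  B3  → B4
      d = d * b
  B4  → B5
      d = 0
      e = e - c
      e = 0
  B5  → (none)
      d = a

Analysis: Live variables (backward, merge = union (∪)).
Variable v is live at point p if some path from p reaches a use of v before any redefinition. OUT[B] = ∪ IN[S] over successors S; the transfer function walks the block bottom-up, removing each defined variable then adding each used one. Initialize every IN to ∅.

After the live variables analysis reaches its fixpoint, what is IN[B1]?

Answer: {a, b, c, d, e}

Derivation:
Fixpoint table:
  B0: | IN={b, d, e} | OUT={a, b, c, d, e}
  B1: | IN={a, b, c, d, e} | OUT={a, b, c, d, e}
  B2: | IN={a, b, c, e} | OUT={a, b, c, d, e}
  B3: | IN={a, b, c, d, e} | OUT={a, c, e}
  B4: | IN={a, c, e} | OUT={a}
  B5: | IN={a} | OUT={}

Merge at B1: OUT[B1] = IN[B0] ⊔ IN[B2] = {a, b, c, d, e}
Applying B1's transfer function to that OUT value gives IN[B1] (row B1 above).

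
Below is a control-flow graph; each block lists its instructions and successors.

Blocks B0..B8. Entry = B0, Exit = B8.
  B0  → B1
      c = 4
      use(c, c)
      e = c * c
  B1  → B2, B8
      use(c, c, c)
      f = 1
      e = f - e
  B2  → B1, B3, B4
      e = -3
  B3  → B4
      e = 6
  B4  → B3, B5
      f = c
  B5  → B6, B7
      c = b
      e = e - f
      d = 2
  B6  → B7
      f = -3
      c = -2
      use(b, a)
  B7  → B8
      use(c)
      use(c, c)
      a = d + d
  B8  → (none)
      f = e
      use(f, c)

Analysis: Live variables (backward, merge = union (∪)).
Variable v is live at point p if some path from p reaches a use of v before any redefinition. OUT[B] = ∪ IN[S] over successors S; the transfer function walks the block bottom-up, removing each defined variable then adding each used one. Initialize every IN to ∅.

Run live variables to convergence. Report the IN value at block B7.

Fixpoint table:
  B0:   IN={a, b}   OUT={a, b, c, e}
  B1:   IN={a, b, c, e}   OUT={a, b, c, e}
  B2:   IN={a, b, c}   OUT={a, b, c, e}
  B3:   IN={a, b, c}   OUT={a, b, c, e}
  B4:   IN={a, b, c, e}   OUT={a, b, c, e, f}
  B5:   IN={a, b, e, f}   OUT={a, b, c, d, e}
  B6:   IN={a, b, d, e}   OUT={c, d, e}
  B7:   IN={c, d, e}   OUT={c, e}
  B8:   IN={c, e}   OUT={}

Merge at B7: OUT[B7] = IN[B8] = {c, e}
Applying B7's transfer function to that OUT value gives IN[B7] (row B7 above).

Answer: {c, d, e}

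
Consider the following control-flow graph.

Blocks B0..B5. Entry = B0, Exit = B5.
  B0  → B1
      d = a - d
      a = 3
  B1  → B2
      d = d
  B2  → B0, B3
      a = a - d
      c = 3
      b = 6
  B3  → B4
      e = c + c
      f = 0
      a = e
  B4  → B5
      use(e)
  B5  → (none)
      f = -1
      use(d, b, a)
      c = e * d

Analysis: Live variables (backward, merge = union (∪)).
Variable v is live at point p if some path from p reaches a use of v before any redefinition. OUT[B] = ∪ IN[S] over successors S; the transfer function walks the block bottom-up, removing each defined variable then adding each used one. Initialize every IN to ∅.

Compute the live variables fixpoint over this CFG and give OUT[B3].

Answer: {a, b, d, e}

Derivation:
Per-block solution:
  B0: | IN={a, d} | OUT={a, d}
  B1: | IN={a, d} | OUT={a, d}
  B2: | IN={a, d} | OUT={a, b, c, d}
  B3: | IN={b, c, d} | OUT={a, b, d, e}
  B4: | IN={a, b, d, e} | OUT={a, b, d, e}
  B5: | IN={a, b, d, e} | OUT={}

Merge at B3: OUT[B3] = IN[B4] = {a, b, d, e}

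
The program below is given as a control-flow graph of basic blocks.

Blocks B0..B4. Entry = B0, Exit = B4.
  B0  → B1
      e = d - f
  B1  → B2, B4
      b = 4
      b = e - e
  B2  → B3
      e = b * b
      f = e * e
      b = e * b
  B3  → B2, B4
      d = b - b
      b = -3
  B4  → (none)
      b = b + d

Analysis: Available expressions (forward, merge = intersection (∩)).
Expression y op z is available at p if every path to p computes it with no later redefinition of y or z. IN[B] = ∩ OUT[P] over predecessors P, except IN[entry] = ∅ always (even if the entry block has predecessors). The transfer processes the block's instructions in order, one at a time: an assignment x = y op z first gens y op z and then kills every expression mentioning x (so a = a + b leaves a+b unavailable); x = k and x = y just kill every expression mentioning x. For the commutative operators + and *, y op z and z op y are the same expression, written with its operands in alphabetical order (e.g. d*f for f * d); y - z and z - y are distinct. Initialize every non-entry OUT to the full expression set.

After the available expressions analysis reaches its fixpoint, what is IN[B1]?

Answer: {d-f}

Trace:
Converged values:
  B0:   IN={}   OUT={d-f}
  B1:   IN={d-f}   OUT={d-f, e-e}
  B2:   IN={}   OUT={e*e}
  B3:   IN={e*e}   OUT={e*e}
  B4:   IN={}   OUT={}

Merge at B1: IN[B1] = OUT[B0] = {d-f}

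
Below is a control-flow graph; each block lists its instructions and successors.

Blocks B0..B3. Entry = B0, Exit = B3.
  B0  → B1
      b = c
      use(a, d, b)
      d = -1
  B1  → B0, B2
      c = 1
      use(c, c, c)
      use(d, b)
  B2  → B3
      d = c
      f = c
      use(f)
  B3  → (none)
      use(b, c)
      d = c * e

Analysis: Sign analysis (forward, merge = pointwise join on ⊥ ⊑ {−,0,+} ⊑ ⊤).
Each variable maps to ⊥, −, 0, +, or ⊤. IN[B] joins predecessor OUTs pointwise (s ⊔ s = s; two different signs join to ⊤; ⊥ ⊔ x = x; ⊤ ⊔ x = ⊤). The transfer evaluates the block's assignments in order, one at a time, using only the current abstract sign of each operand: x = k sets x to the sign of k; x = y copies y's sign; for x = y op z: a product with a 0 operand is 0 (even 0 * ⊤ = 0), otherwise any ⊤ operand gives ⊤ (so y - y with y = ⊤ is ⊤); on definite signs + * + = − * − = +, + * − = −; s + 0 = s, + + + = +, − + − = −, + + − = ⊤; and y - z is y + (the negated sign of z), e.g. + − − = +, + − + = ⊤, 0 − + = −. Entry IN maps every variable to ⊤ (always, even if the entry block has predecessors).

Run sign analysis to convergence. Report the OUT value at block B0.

Answer: {a: ⊤, b: ⊤, c: ⊤, d: -, e: ⊤, f: ⊤}

Trace:
Per-block solution:
  B0: | IN=(all ⊤) | OUT={d:-; rest ⊤}
  B1: | IN={d:-; rest ⊤} | OUT={c:+, d:-; rest ⊤}
  B2: | IN={c:+, d:-; rest ⊤} | OUT={c:+, d:+, f:+; rest ⊤}
  B3: | IN={c:+, d:+, f:+; rest ⊤} | OUT={c:+, f:+; rest ⊤}

Merge at B0 (entry node, so the boundary value (all ⊤) is joined with the incoming edge(s)): IN[B0] = (all ⊤) ⊔ OUT[B1] = {a: ⊤, b: ⊤, c: ⊤, d: ⊤, e: ⊤, f: ⊤}
Applying B0's transfer function to that IN value gives OUT[B0] (row B0 above).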